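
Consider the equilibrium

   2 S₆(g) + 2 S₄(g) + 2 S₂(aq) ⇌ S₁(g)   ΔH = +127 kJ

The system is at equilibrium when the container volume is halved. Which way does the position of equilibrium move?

right

Gas moles: reactants 4, products 1 (Δn_gas = -3). Compression shifts the system toward the side with fewer moles of gas — to the right.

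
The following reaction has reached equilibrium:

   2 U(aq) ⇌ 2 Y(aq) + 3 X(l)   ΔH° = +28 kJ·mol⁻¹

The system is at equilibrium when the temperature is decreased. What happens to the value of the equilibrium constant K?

decreases

K depends on temperature via the van 't Hoff relation. The forward reaction is endothermic, so lowering T decreases K.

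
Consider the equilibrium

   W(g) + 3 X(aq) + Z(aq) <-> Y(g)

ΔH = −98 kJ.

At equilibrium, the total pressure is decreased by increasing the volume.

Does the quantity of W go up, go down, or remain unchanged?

Gas moles: reactants 1, products 1. Δn_gas = 0, so a volume change leaves Q equal to K — no shift from this change.
No net shift occurs, so the amount of W is unchanged.

unchanged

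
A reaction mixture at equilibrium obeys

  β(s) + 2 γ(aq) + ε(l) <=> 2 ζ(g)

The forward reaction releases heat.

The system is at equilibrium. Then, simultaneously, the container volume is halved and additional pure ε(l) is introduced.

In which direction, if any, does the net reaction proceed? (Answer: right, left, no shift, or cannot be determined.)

left

Gas moles: reactants 0, products 2 (Δn_gas = +2). Compression shifts the system toward the side with fewer moles of gas — to the left.
ε is a pure liquid; its activity is 1 regardless of amount, so Q is unaffected — no shift from this change.
Only the nonzero effect(s) matter; the net shift is to the left.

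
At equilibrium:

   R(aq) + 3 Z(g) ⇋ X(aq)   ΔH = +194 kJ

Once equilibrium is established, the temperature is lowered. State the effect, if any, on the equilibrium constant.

K depends on temperature via the van 't Hoff relation. The forward reaction is endothermic, so lowering T decreases K.

decreases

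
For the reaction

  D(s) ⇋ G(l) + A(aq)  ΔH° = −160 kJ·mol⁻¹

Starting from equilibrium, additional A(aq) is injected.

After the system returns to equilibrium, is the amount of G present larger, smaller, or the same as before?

Adding A (aq), a product, drives the reaction to the left.
The net shift is to the left. G is a product, so its amount decreases.

decreases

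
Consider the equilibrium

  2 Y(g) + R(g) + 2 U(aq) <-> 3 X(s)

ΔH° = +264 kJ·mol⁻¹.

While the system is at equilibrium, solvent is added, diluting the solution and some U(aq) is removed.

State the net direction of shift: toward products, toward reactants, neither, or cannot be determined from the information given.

left

Dilution lowers every aqueous concentration by the same factor. Δn_aq = 0 − 2 = -2, so the system shifts toward the side with more dissolved moles — to the left.
Removing U (aq), a reactant, drives the reaction to the left.
All effects act in the same direction — net shift to the left.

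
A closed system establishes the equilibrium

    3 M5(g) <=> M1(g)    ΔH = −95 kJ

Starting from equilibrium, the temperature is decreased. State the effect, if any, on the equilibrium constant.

K depends on temperature via the van 't Hoff relation. The forward reaction is exothermic, so lowering T increases K.

increases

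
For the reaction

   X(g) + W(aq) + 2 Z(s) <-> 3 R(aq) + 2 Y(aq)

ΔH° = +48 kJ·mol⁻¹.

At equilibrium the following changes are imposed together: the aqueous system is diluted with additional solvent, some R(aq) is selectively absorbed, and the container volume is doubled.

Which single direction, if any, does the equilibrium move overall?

cannot be determined

Dilution lowers every aqueous concentration by the same factor. Δn_aq = 5 − 1 = +4, so the system shifts toward the side with more dissolved moles — to the right.
Removing R (aq), a product, drives the reaction to the right.
Gas moles: reactants 1, products 0 (Δn_gas = -1). Expansion shifts the system toward the side with more moles of gas — to the left.
The individual effects push in opposite directions; without quantitative information the net direction cannot be determined.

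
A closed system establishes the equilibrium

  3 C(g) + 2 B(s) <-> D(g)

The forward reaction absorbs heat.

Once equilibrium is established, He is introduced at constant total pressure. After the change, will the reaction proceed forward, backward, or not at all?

Adding inert gas at constant total pressure expands the volume and lowers every reacting partial pressure. With Δn_gas = 1 − 3 = -2, Q moves away from K toward the side with fewer gas moles, so the system shifts toward the side with more gas moles — to the left.

left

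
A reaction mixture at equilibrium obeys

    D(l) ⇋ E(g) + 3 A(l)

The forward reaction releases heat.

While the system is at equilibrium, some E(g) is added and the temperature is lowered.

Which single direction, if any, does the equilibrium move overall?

Adding E (g), a product, drives the reaction to the left.
The forward reaction is exothermic. Lowering T favours the exothermic direction — shift to the right.
The individual effects push in opposite directions; without quantitative information the net direction cannot be determined.

cannot be determined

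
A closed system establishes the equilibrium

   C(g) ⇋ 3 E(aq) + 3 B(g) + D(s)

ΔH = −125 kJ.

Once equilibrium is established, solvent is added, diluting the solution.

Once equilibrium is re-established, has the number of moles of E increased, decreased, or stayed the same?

Dilution lowers every aqueous concentration by the same factor. Δn_aq = 3 − 0 = +3, so the system shifts toward the side with more dissolved moles — to the right.
The net shift is to the right. E is a product, so its amount increases.

increases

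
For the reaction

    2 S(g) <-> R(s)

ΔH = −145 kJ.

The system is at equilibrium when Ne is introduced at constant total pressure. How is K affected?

unchanged

The equilibrium constant depends only on temperature. This perturbation may move the position of equilibrium, but since T is unchanged, K itself is unchanged.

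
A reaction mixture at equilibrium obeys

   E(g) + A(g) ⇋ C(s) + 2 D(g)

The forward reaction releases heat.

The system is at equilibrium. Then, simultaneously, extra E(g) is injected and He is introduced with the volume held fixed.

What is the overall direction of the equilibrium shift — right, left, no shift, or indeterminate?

right

Adding E (g), a reactant, drives the reaction to the right.
At constant volume, adding an inert gas leaves every reacting species' partial pressure unchanged, so Q is unchanged — no shift from this change.
Only the nonzero effect(s) matter; the net shift is to the right.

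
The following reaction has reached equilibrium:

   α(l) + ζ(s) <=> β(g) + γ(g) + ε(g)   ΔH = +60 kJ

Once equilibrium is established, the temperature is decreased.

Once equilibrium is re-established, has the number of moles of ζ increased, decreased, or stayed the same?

increases

The forward reaction is endothermic. Lowering T favours the exothermic direction — shift to the left.
The net shift is to the left. ζ is a reactant, so its amount increases.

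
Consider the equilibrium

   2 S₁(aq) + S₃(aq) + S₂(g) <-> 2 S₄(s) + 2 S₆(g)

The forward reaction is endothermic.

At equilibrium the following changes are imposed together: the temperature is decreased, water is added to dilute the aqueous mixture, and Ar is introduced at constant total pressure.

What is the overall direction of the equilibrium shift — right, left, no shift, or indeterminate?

cannot be determined

The forward reaction is endothermic. Lowering T favours the exothermic direction — shift to the left.
Dilution lowers every aqueous concentration by the same factor. Δn_aq = 0 − 3 = -3, so the system shifts toward the side with more dissolved moles — to the left.
Adding inert gas at constant total pressure expands the volume and lowers every reacting partial pressure. With Δn_gas = 2 − 1 = +1, Q moves away from K toward the side with fewer gas moles, so the system shifts toward the side with more gas moles — to the right.
The individual effects push in opposite directions; without quantitative information the net direction cannot be determined.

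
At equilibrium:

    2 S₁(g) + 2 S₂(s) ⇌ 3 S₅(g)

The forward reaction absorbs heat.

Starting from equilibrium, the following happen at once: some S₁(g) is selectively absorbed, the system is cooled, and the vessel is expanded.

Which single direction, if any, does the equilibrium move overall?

cannot be determined

Removing S₁ (g), a reactant, drives the reaction to the left.
The forward reaction is endothermic. Lowering T favours the exothermic direction — shift to the left.
Gas moles: reactants 2, products 3 (Δn_gas = +1). Expansion shifts the system toward the side with more moles of gas — to the right.
The individual effects push in opposite directions; without quantitative information the net direction cannot be determined.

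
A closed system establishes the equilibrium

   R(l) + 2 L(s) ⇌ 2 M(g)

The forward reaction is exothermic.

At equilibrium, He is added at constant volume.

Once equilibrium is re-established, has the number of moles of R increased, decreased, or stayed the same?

At constant volume, adding an inert gas leaves every reacting species' partial pressure unchanged, so Q is unchanged — no shift from this change.
No net shift occurs, so the amount of R is unchanged.

unchanged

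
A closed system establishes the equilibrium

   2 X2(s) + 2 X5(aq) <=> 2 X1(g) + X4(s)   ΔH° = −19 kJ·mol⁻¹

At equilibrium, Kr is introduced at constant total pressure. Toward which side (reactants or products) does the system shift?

right

Adding inert gas at constant total pressure expands the volume and lowers every reacting partial pressure. With Δn_gas = 2 − 0 = +2, Q moves away from K toward the side with fewer gas moles, so the system shifts toward the side with more gas moles — to the right.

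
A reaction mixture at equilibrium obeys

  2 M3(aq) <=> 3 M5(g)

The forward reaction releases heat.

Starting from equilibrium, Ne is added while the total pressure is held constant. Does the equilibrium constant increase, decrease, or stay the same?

unchanged

The equilibrium constant depends only on temperature. This perturbation may move the position of equilibrium, but since T is unchanged, K itself is unchanged.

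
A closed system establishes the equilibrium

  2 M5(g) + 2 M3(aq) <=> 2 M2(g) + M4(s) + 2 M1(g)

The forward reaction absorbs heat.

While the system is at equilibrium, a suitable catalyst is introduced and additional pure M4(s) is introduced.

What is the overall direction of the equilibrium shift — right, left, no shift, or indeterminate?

A catalyst speeds both forward and reverse rates equally; it changes neither Q nor K — no shift from this change.
M4 is a pure solid; its activity is 1 regardless of amount, so Q is unaffected — no shift from this change.
None of the changes alters Q relative to K, so there is no net shift.

no shift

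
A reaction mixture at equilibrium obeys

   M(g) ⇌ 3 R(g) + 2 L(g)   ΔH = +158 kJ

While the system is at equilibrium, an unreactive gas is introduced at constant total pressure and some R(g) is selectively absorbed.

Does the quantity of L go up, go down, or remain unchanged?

increases

Adding inert gas at constant total pressure expands the volume and lowers every reacting partial pressure. With Δn_gas = 5 − 1 = +4, Q moves away from K toward the side with fewer gas moles, so the system shifts toward the side with more gas moles — to the right.
Removing R (g), a product, drives the reaction to the right.
The net shift is to the right. L is a product, so its amount increases.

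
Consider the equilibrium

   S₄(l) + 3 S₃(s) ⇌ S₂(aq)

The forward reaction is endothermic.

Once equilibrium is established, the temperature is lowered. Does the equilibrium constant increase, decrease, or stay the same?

K depends on temperature via the van 't Hoff relation. The forward reaction is endothermic, so lowering T decreases K.

decreases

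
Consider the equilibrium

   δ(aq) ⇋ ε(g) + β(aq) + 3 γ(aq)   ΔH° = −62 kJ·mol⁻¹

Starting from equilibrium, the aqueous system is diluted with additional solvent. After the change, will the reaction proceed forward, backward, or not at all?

right

Dilution lowers every aqueous concentration by the same factor. Δn_aq = 4 − 1 = +3, so the system shifts toward the side with more dissolved moles — to the right.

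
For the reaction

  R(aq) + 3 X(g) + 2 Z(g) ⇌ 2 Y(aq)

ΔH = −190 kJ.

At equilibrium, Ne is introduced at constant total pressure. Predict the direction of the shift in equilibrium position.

left

Adding inert gas at constant total pressure expands the volume and lowers every reacting partial pressure. With Δn_gas = 0 − 5 = -5, Q moves away from K toward the side with fewer gas moles, so the system shifts toward the side with more gas moles — to the left.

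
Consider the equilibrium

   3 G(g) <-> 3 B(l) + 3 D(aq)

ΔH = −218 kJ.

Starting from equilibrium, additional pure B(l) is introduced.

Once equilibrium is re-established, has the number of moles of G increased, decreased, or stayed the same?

unchanged

B is a pure liquid; its activity is 1 regardless of amount, so Q is unaffected — no shift from this change.
No net shift occurs, so the amount of G is unchanged.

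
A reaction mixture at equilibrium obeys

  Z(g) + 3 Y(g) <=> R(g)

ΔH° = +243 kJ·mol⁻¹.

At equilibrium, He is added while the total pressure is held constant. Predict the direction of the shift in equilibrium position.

left

Adding inert gas at constant total pressure expands the volume and lowers every reacting partial pressure. With Δn_gas = 1 − 4 = -3, Q moves away from K toward the side with fewer gas moles, so the system shifts toward the side with more gas moles — to the left.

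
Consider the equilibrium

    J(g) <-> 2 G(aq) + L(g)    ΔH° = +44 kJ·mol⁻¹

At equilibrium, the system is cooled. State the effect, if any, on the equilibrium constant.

decreases

K depends on temperature via the van 't Hoff relation. The forward reaction is endothermic, so lowering T decreases K.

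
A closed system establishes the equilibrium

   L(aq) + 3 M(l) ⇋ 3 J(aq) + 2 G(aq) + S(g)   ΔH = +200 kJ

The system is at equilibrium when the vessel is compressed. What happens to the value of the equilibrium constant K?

The equilibrium constant depends only on temperature. This perturbation may move the position of equilibrium, but since T is unchanged, K itself is unchanged.

unchanged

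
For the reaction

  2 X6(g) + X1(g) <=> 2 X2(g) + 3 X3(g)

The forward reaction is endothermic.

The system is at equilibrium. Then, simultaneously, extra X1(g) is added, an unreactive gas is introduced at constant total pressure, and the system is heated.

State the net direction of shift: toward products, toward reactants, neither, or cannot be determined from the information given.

right

Adding X1 (g), a reactant, drives the reaction to the right.
Adding inert gas at constant total pressure expands the volume and lowers every reacting partial pressure. With Δn_gas = 5 − 3 = +2, Q moves away from K toward the side with fewer gas moles, so the system shifts toward the side with more gas moles — to the right.
The forward reaction is endothermic. Raising T favours the endothermic direction — shift to the right.
All effects act in the same direction — net shift to the right.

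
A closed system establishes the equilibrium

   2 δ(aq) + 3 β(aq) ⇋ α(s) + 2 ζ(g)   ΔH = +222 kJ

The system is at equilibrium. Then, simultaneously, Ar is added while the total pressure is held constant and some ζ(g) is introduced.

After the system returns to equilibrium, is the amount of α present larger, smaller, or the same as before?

cannot be determined

Adding inert gas at constant total pressure expands the volume and lowers every reacting partial pressure. With Δn_gas = 2 − 0 = +2, Q moves away from K toward the side with fewer gas moles, so the system shifts toward the side with more gas moles — to the right.
Adding ζ (g), a product, drives the reaction to the left.
The two effects oppose each other, so the net shift — and hence the change in α — cannot be determined from the given information.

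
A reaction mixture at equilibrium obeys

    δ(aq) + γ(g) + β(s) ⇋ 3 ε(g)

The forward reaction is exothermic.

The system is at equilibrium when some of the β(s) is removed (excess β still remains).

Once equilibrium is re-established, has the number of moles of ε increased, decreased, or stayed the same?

unchanged

β is a pure solid; its activity is 1 regardless of amount, so Q is unaffected — no shift from this change.
No net shift occurs, so the amount of ε is unchanged.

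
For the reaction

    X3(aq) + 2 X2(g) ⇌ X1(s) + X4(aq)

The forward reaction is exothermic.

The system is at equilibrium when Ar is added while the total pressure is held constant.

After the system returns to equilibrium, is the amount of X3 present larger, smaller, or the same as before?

increases

Adding inert gas at constant total pressure expands the volume and lowers every reacting partial pressure. With Δn_gas = 0 − 2 = -2, Q moves away from K toward the side with fewer gas moles, so the system shifts toward the side with more gas moles — to the left.
The net shift is to the left. X3 is a reactant, so its amount increases.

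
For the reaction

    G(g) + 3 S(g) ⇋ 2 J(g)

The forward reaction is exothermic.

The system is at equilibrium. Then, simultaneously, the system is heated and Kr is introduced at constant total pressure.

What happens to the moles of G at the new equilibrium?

increases

The forward reaction is exothermic. Raising T favours the endothermic direction — shift to the left.
Adding inert gas at constant total pressure expands the volume and lowers every reacting partial pressure. With Δn_gas = 2 − 4 = -2, Q moves away from K toward the side with fewer gas moles, so the system shifts toward the side with more gas moles — to the left.
The net shift is to the left. G is a reactant, so its amount increases.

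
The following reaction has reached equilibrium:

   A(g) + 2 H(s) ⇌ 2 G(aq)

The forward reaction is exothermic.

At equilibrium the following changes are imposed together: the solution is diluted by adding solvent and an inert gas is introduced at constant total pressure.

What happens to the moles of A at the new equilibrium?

cannot be determined

Dilution lowers every aqueous concentration by the same factor. Δn_aq = 2 − 0 = +2, so the system shifts toward the side with more dissolved moles — to the right.
Adding inert gas at constant total pressure expands the volume and lowers every reacting partial pressure. With Δn_gas = 0 − 1 = -1, Q moves away from K toward the side with fewer gas moles, so the system shifts toward the side with more gas moles — to the left.
The two effects oppose each other, so the net shift — and hence the change in A — cannot be determined from the given information.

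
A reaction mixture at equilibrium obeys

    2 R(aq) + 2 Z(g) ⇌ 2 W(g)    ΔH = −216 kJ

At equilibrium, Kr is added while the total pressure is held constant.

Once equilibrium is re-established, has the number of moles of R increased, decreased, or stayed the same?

Adding inert gas at constant total pressure expands the volume, scaling every reacting partial pressure by the same factor. Δn_gas = 2 − 2 = 0, so Q is unchanged — no shift.
No net shift occurs, so the amount of R is unchanged.

unchanged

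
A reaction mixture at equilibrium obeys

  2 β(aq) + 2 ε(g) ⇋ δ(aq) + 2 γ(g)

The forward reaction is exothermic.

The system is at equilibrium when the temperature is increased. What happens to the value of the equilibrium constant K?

decreases

K depends on temperature via the van 't Hoff relation. The forward reaction is exothermic, so raising T decreases K.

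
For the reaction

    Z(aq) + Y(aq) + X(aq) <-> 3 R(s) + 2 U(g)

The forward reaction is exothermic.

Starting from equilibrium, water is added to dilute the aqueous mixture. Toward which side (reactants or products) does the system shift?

left

Dilution lowers every aqueous concentration by the same factor. Δn_aq = 0 − 3 = -3, so the system shifts toward the side with more dissolved moles — to the left.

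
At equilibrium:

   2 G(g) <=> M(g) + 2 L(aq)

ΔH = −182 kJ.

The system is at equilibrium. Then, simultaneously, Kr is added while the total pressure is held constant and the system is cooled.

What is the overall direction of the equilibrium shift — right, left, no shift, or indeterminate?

cannot be determined

Adding inert gas at constant total pressure expands the volume and lowers every reacting partial pressure. With Δn_gas = 1 − 2 = -1, Q moves away from K toward the side with fewer gas moles, so the system shifts toward the side with more gas moles — to the left.
The forward reaction is exothermic. Lowering T favours the exothermic direction — shift to the right.
The individual effects push in opposite directions; without quantitative information the net direction cannot be determined.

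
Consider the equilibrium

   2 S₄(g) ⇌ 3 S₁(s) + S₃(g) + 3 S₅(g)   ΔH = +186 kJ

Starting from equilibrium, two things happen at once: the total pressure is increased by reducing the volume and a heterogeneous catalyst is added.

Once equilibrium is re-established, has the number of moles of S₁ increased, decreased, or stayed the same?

decreases

Gas moles: reactants 2, products 4 (Δn_gas = +2). Compression shifts the system toward the side with fewer moles of gas — to the left.
A catalyst speeds both forward and reverse rates equally; it changes neither Q nor K — no shift from this change.
The net shift is to the left. S₁ is a product, so its amount decreases.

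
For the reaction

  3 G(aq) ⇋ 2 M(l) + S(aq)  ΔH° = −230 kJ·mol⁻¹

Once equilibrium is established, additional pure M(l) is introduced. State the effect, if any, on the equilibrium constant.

unchanged

The equilibrium constant depends only on temperature. This perturbation changes neither the position of equilibrium nor K.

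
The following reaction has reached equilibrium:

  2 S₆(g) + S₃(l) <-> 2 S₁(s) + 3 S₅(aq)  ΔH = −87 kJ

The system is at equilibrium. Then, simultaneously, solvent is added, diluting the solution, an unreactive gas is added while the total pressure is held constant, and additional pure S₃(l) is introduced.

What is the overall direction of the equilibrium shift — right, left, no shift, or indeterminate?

cannot be determined

Dilution lowers every aqueous concentration by the same factor. Δn_aq = 3 − 0 = +3, so the system shifts toward the side with more dissolved moles — to the right.
Adding inert gas at constant total pressure expands the volume and lowers every reacting partial pressure. With Δn_gas = 0 − 2 = -2, Q moves away from K toward the side with fewer gas moles, so the system shifts toward the side with more gas moles — to the left.
S₃ is a pure liquid; its activity is 1 regardless of amount, so Q is unaffected — no shift from this change.
The individual effects push in opposite directions; without quantitative information the net direction cannot be determined.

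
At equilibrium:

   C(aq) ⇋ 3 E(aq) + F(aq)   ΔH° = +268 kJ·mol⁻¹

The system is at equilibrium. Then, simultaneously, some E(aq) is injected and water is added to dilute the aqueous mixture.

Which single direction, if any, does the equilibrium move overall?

cannot be determined

Adding E (aq), a product, drives the reaction to the left.
Dilution lowers every aqueous concentration by the same factor. Δn_aq = 4 − 1 = +3, so the system shifts toward the side with more dissolved moles — to the right.
The individual effects push in opposite directions; without quantitative information the net direction cannot be determined.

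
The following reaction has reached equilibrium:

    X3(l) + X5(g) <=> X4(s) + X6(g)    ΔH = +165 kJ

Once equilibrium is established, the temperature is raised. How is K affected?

increases

K depends on temperature via the van 't Hoff relation. The forward reaction is endothermic, so raising T increases K.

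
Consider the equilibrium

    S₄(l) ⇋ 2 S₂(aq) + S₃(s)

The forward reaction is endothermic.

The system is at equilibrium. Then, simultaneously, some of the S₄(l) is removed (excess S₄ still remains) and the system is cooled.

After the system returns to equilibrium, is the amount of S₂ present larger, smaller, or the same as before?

S₄ is a pure liquid; its activity is 1 regardless of amount, so Q is unaffected — no shift from this change.
The forward reaction is endothermic. Lowering T favours the exothermic direction — shift to the left.
The net shift is to the left. S₂ is a product, so its amount decreases.

decreases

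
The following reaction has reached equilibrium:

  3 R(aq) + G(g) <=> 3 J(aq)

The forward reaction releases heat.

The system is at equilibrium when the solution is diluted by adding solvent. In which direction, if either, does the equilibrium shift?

no shift

Dilution scales every aqueous concentration by the same factor. Δn_aq = 3 − 3 = 0, so Q is unchanged — no shift.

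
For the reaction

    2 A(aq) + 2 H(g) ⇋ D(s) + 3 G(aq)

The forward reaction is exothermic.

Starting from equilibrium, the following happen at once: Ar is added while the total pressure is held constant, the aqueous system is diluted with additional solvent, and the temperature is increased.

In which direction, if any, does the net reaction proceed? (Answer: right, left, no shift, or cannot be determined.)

Adding inert gas at constant total pressure expands the volume and lowers every reacting partial pressure. With Δn_gas = 0 − 2 = -2, Q moves away from K toward the side with fewer gas moles, so the system shifts toward the side with more gas moles — to the left.
Dilution lowers every aqueous concentration by the same factor. Δn_aq = 3 − 2 = +1, so the system shifts toward the side with more dissolved moles — to the right.
The forward reaction is exothermic. Raising T favours the endothermic direction — shift to the left.
The individual effects push in opposite directions; without quantitative information the net direction cannot be determined.

cannot be determined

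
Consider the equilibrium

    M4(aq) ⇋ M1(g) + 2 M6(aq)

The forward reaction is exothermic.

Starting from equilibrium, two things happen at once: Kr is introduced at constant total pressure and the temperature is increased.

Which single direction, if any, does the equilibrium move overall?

cannot be determined

Adding inert gas at constant total pressure expands the volume and lowers every reacting partial pressure. With Δn_gas = 1 − 0 = +1, Q moves away from K toward the side with fewer gas moles, so the system shifts toward the side with more gas moles — to the right.
The forward reaction is exothermic. Raising T favours the endothermic direction — shift to the left.
The individual effects push in opposite directions; without quantitative information the net direction cannot be determined.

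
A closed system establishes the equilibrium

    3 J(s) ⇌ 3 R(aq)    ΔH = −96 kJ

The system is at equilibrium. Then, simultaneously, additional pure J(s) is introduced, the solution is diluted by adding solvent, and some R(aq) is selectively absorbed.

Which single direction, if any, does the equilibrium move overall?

J is a pure solid; its activity is 1 regardless of amount, so Q is unaffected — no shift from this change.
Dilution lowers every aqueous concentration by the same factor. Δn_aq = 3 − 0 = +3, so the system shifts toward the side with more dissolved moles — to the right.
Removing R (aq), a product, drives the reaction to the right.
Only the nonzero effect(s) matter; the net shift is to the right.

right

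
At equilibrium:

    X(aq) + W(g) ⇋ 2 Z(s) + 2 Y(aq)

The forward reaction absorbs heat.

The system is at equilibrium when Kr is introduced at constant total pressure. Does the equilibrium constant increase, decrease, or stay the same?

The equilibrium constant depends only on temperature. This perturbation may move the position of equilibrium, but since T is unchanged, K itself is unchanged.

unchanged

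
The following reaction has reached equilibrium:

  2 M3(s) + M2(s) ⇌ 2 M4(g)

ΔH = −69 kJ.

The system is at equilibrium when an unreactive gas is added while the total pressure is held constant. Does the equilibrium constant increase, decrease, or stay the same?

The equilibrium constant depends only on temperature. This perturbation may move the position of equilibrium, but since T is unchanged, K itself is unchanged.

unchanged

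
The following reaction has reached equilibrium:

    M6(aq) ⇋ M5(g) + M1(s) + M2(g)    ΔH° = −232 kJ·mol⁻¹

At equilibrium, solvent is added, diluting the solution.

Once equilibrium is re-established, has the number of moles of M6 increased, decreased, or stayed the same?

Dilution lowers every aqueous concentration by the same factor. Δn_aq = 0 − 1 = -1, so the system shifts toward the side with more dissolved moles — to the left.
The net shift is to the left. M6 is a reactant, so its amount increases.

increases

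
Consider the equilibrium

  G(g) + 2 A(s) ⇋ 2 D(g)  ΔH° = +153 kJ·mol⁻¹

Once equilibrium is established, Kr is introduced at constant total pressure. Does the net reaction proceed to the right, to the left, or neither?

right

Adding inert gas at constant total pressure expands the volume and lowers every reacting partial pressure. With Δn_gas = 2 − 1 = +1, Q moves away from K toward the side with fewer gas moles, so the system shifts toward the side with more gas moles — to the right.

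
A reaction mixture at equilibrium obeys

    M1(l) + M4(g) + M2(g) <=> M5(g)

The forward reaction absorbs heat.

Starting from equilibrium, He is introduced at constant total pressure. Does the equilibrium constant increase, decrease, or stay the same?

unchanged

The equilibrium constant depends only on temperature. This perturbation may move the position of equilibrium, but since T is unchanged, K itself is unchanged.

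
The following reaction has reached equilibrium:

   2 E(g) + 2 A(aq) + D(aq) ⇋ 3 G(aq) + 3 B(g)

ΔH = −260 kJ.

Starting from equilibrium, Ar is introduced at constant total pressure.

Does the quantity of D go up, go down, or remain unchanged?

decreases

Adding inert gas at constant total pressure expands the volume and lowers every reacting partial pressure. With Δn_gas = 3 − 2 = +1, Q moves away from K toward the side with fewer gas moles, so the system shifts toward the side with more gas moles — to the right.
The net shift is to the right. D is a reactant, so its amount decreases.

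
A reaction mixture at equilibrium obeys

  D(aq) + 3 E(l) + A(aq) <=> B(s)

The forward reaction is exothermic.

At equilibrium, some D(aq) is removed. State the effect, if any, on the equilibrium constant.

The equilibrium constant depends only on temperature. This perturbation may move the position of equilibrium, but since T is unchanged, K itself is unchanged.

unchanged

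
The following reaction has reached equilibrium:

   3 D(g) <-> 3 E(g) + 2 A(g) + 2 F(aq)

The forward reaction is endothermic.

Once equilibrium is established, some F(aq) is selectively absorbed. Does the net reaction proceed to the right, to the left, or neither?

right

Removing F (aq), a product, drives the reaction to the right.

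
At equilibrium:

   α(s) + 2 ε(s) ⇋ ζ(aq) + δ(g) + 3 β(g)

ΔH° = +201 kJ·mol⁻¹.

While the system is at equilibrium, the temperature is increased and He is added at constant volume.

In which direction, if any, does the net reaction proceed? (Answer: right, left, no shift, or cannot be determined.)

The forward reaction is endothermic. Raising T favours the endothermic direction — shift to the right.
At constant volume, adding an inert gas leaves every reacting species' partial pressure unchanged, so Q is unchanged — no shift from this change.
Only the nonzero effect(s) matter; the net shift is to the right.

right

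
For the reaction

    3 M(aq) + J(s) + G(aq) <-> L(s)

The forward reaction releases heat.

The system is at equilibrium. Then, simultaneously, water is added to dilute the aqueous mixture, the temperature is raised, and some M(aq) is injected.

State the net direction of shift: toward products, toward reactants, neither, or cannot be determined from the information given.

Dilution lowers every aqueous concentration by the same factor. Δn_aq = 0 − 4 = -4, so the system shifts toward the side with more dissolved moles — to the left.
The forward reaction is exothermic. Raising T favours the endothermic direction — shift to the left.
Adding M (aq), a reactant, drives the reaction to the right.
The individual effects push in opposite directions; without quantitative information the net direction cannot be determined.

cannot be determined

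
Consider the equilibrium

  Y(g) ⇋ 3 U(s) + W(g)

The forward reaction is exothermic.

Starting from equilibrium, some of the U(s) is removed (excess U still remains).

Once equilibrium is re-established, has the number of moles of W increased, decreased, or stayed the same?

unchanged

U is a pure solid; its activity is 1 regardless of amount, so Q is unaffected — no shift from this change.
No net shift occurs, so the amount of W is unchanged.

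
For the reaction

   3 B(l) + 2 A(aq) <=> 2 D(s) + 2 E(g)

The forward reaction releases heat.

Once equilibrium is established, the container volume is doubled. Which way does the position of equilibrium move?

right

Gas moles: reactants 0, products 2 (Δn_gas = +2). Expansion shifts the system toward the side with more moles of gas — to the right.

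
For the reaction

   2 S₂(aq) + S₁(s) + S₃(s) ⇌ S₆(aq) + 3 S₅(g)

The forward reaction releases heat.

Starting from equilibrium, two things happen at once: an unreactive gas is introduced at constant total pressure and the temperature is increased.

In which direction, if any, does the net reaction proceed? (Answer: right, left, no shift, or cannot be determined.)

Adding inert gas at constant total pressure expands the volume and lowers every reacting partial pressure. With Δn_gas = 3 − 0 = +3, Q moves away from K toward the side with fewer gas moles, so the system shifts toward the side with more gas moles — to the right.
The forward reaction is exothermic. Raising T favours the endothermic direction — shift to the left.
The individual effects push in opposite directions; without quantitative information the net direction cannot be determined.

cannot be determined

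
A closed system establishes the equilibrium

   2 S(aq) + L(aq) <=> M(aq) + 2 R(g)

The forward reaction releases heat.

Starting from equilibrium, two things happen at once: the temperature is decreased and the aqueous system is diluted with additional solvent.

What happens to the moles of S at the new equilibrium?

The forward reaction is exothermic. Lowering T favours the exothermic direction — shift to the right.
Dilution lowers every aqueous concentration by the same factor. Δn_aq = 1 − 3 = -2, so the system shifts toward the side with more dissolved moles — to the left.
The two effects oppose each other, so the net shift — and hence the change in S — cannot be determined from the given information.

cannot be determined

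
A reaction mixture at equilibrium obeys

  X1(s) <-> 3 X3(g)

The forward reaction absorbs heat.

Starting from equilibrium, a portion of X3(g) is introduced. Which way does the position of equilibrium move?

left

Adding X3 (g), a product, drives the reaction to the left.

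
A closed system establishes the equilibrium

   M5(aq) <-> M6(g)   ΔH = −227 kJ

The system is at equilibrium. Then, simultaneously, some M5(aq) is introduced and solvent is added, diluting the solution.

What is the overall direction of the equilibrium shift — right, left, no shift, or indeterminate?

Adding M5 (aq), a reactant, drives the reaction to the right.
Dilution lowers every aqueous concentration by the same factor. Δn_aq = 0 − 1 = -1, so the system shifts toward the side with more dissolved moles — to the left.
The individual effects push in opposite directions; without quantitative information the net direction cannot be determined.

cannot be determined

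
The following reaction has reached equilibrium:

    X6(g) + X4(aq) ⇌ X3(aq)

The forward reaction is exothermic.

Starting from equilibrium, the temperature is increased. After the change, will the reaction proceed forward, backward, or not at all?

left

The forward reaction is exothermic. Raising T favours the endothermic direction — shift to the left.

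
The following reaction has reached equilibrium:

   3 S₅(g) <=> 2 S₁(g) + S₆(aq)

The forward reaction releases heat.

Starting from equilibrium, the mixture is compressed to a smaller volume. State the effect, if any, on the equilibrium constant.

unchanged

The equilibrium constant depends only on temperature. This perturbation may move the position of equilibrium, but since T is unchanged, K itself is unchanged.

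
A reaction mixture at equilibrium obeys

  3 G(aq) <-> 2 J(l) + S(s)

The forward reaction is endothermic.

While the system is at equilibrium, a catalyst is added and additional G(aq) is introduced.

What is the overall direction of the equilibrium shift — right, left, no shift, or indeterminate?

right

A catalyst speeds both forward and reverse rates equally; it changes neither Q nor K — no shift from this change.
Adding G (aq), a reactant, drives the reaction to the right.
Only the nonzero effect(s) matter; the net shift is to the right.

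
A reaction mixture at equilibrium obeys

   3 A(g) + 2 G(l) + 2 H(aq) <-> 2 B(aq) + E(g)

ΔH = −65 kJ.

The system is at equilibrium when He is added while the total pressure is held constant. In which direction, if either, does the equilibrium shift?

Adding inert gas at constant total pressure expands the volume and lowers every reacting partial pressure. With Δn_gas = 1 − 3 = -2, Q moves away from K toward the side with fewer gas moles, so the system shifts toward the side with more gas moles — to the left.

left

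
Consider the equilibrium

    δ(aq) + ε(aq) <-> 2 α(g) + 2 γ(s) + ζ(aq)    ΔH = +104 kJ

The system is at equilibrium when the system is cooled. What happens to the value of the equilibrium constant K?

K depends on temperature via the van 't Hoff relation. The forward reaction is endothermic, so lowering T decreases K.

decreases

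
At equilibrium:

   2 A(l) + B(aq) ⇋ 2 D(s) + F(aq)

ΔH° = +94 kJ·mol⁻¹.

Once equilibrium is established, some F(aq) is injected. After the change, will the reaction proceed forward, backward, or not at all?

left

Adding F (aq), a product, drives the reaction to the left.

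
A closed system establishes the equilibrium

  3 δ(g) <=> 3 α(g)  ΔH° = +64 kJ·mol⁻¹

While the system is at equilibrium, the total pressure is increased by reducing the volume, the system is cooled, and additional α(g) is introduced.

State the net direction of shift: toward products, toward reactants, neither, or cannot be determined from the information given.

Gas moles: reactants 3, products 3. Δn_gas = 0, so a volume change leaves Q equal to K — no shift from this change.
The forward reaction is endothermic. Lowering T favours the exothermic direction — shift to the left.
Adding α (g), a product, drives the reaction to the left.
Only the nonzero effect(s) matter; the net shift is to the left.

left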